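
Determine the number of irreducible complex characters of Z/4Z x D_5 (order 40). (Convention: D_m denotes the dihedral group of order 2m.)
16

Proof sketch: The number of irreducible complex representations of a finite group equals its number of conjugacy classes. For a direct product, #classes(G x H) = #classes(G) * #classes(H). Z/4Z has 4 classes (abelian), D_5 has 4 classes, so 4 * 4 = 16, so Z/4Z x D_5 (order 40) has exactly 16 irreducible complex representations.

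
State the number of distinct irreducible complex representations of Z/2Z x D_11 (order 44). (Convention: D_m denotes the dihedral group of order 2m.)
14

Explanation: The number of irreducible complex representations of a finite group equals its number of conjugacy classes. For a direct product, #classes(G x H) = #classes(G) * #classes(H). Z/2Z has 2 classes (abelian), D_11 has 7 classes, so 2 * 7 = 14, so Z/2Z x D_11 (order 44) has exactly 14 irreducible complex representations.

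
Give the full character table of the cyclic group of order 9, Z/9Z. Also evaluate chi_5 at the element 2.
Character table of Z/9Z (irreps indexed chi_0,...,chi_8 with chi_k(m) = zeta_9^(k*m), zeta_9 = exp(2*pi*i/9)):
  irrep \ class  {0} (size 1)  {1} (size 1)    {2} (size 1)    {3} (size 1)    {4} (size 1)    {5} (size 1)    {6} (size 1)    {7} (size 1)    {8} (size 1)  
  chi_0          1             1               1               1               1               1               1               1               1             
  chi_1          1             exp(2*I*pi/9)   exp(4*I*pi/9)   exp(2*I*pi/3)   exp(8*I*pi/9)   exp(-8*I*pi/9)  exp(-2*I*pi/3)  exp(-4*I*pi/9)  exp(-2*I*pi/9)
  chi_2          1             exp(4*I*pi/9)   exp(8*I*pi/9)   exp(-2*I*pi/3)  exp(-2*I*pi/9)  exp(2*I*pi/9)   exp(2*I*pi/3)   exp(-8*I*pi/9)  exp(-4*I*pi/9)
  chi_3          1             exp(2*I*pi/3)   exp(-2*I*pi/3)  1               exp(2*I*pi/3)   exp(-2*I*pi/3)  1               exp(2*I*pi/3)   exp(-2*I*pi/3)
  chi_4          1             exp(8*I*pi/9)   exp(-2*I*pi/9)  exp(2*I*pi/3)   exp(-4*I*pi/9)  exp(4*I*pi/9)   exp(-2*I*pi/3)  exp(2*I*pi/9)   exp(-8*I*pi/9)
  chi_5          1             exp(-8*I*pi/9)  exp(2*I*pi/9)   exp(-2*I*pi/3)  exp(4*I*pi/9)   exp(-4*I*pi/9)  exp(2*I*pi/3)   exp(-2*I*pi/9)  exp(8*I*pi/9) 
  chi_6          1             exp(-2*I*pi/3)  exp(2*I*pi/3)   1               exp(-2*I*pi/3)  exp(2*I*pi/3)   1               exp(-2*I*pi/3)  exp(2*I*pi/3) 
  chi_7          1             exp(-4*I*pi/9)  exp(-8*I*pi/9)  exp(2*I*pi/3)   exp(2*I*pi/9)   exp(-2*I*pi/9)  exp(-2*I*pi/3)  exp(8*I*pi/9)   exp(4*I*pi/9) 
  chi_8          1             exp(-2*I*pi/9)  exp(-4*I*pi/9)  exp(-2*I*pi/3)  exp(-8*I*pi/9)  exp(8*I*pi/9)   exp(2*I*pi/3)   exp(4*I*pi/9)   exp(2*I*pi/9) 

Spot check: chi_5(2) = zeta_9^(5*2) = zeta_9^10 = exp(2*I*pi/9).

Z/9Z is abelian, so all 9 irreducible complex representations are 1-dimensional. They are given by chi_k(m) = zeta_9^(k*m) for k = 0,...,8. Row orthogonality: sum_m chi_k(m) conj(chi_l(m)) = 9 * [k = l].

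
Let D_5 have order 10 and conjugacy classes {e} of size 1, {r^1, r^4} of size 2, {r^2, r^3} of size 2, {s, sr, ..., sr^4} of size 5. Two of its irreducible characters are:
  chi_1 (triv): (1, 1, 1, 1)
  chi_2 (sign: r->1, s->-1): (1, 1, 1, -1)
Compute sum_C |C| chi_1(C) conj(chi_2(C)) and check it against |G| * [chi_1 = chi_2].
Sum = 0; so <chi_1, chi_2> = 0 (distinct irreducibles are orthogonal).

Compute term by term over conjugacy classes (|C| * chi_1(C) * conj(chi_2(C))):
  1*(1)*conj(1) + 2*(1)*conj(1) + 2*(1)*conj(1) + 5*(1)*conj(-1)
  = (1) + (2) + (2) + (-5)
  = 0.
Dividing by |G| = 10 gives 0/10 = 0, matching the row-orthogonality relation <chi_1, chi_2> = [chi_1 = chi_2].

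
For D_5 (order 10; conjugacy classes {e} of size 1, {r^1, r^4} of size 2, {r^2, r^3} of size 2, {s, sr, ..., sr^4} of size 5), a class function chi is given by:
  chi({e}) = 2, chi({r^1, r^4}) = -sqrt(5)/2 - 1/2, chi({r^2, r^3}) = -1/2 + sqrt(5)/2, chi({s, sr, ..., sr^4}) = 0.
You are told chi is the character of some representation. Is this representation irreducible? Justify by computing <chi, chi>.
Irreducible: <chi, chi> = 1.

Details: <chi, chi> = (1/|G|) sum_C |C| * |chi(C)|^2 = (1/10)[1*|2|^2 + 2*|-sqrt(5)/2 - 1/2|^2 + 2*|-1/2 + sqrt(5)/2|^2 + 5*|0|^2]
  = (1/10)[(4) + (sqrt(5) + 3) + (3 - sqrt(5)) + (0)] = 10/10 = 1.
A character is irreducible iff <chi, chi> = 1, so this representation is irreducible.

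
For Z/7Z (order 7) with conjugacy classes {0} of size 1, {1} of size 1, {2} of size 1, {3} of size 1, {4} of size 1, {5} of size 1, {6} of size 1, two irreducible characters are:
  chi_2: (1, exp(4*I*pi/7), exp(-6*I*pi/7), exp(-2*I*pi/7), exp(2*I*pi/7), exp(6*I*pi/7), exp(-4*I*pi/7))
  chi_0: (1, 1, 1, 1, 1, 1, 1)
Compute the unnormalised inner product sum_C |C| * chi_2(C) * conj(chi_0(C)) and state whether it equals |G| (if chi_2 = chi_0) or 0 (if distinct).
Sum = 0; so <chi_2, chi_0> = 0 (distinct irreducibles are orthogonal).

Reasoning: Compute term by term over conjugacy classes (|C| * chi_2(C) * conj(chi_0(C))):
  1*(1)*conj(1) + 1*(exp(4*I*pi/7))*conj(1) + 1*(exp(-6*I*pi/7))*conj(1) + 1*(exp(-2*I*pi/7))*conj(1) + 1*(exp(2*I*pi/7))*conj(1) + 1*(exp(6*I*pi/7))*conj(1) + 1*(exp(-4*I*pi/7))*conj(1)
  = (1) + (exp(4*I*pi/7)) + (exp(-6*I*pi/7)) + (exp(-2*I*pi/7)) + (exp(2*I*pi/7)) + (exp(6*I*pi/7)) + (exp(-4*I*pi/7))
  = 0.
(Exp terms are combined using exp(i*s)*conj(exp(i*t)) = exp(i*(s-t)), and sums of them are collapsed using the identity that for every m > 1 the m distinct m-th roots of unity sum to 0, e.g. 1 + exp(2*I*pi/3) + exp(-2*I*pi/3) = 0.)
Dividing by |G| = 7 gives 0/7 = 0, matching the row-orthogonality relation <chi_2, chi_0> = [chi_2 = chi_0].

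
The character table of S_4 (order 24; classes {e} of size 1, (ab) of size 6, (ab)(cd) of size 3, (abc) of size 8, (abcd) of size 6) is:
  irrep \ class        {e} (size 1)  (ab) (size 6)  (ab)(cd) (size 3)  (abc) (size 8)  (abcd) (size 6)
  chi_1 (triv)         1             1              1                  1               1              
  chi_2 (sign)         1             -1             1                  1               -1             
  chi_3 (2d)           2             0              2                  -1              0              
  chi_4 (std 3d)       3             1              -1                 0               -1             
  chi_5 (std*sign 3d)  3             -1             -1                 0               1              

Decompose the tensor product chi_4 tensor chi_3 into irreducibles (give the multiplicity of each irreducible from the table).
chi_4 tensor chi_3 = chi_4 + chi_5 (all other irreducibles have multiplicity 0).

Reasoning: The character of a tensor product is the pointwise product (chi_4 * chi_3)(C) = chi_4(C) * chi_3(C):
  {e}: (3)*(2), (ab): (1)*(0), (ab)(cd): (-1)*(2), (abc): (0)*(-1), (abcd): (-1)*(0)
so (chi_4 * chi_3) takes values
  {e} -> 6, (ab) -> 0, (ab)(cd) -> -2, (abc) -> 0, (abcd) -> 0.
Now take the inner product of this character with each irreducible chi from the table, <chi_4*chi_3, chi> = (1/24) sum_C |C| (chi_4*chi_3)(C) conj(chi(C)):
  <chi_4*chi_3, chi_1> = (1/24)[1*(6)*conj(1) + 6*(0)*conj(1) + 3*(-2)*conj(1) + 8*(0)*conj(1) + 6*(0)*conj(1)]
      = (1/24)[(6) + (0) + (-6) + (0) + (0)] = 0/24 = 0
  <chi_4*chi_3, chi_2> = (1/24)[1*(6)*conj(1) + 6*(0)*conj(-1) + 3*(-2)*conj(1) + 8*(0)*conj(1) + 6*(0)*conj(-1)]
      = (1/24)[(6) + (0) + (-6) + (0) + (0)] = 0/24 = 0
  <chi_4*chi_3, chi_3> = (1/24)[1*(6)*conj(2) + 6*(0)*conj(0) + 3*(-2)*conj(2) + 8*(0)*conj(-1) + 6*(0)*conj(0)]
      = (1/24)[(12) + (0) + (-12) + (0) + (0)] = 0/24 = 0
  <chi_4*chi_3, chi_4> = (1/24)[1*(6)*conj(3) + 6*(0)*conj(1) + 3*(-2)*conj(-1) + 8*(0)*conj(0) + 6*(0)*conj(-1)]
      = (1/24)[(18) + (0) + (6) + (0) + (0)] = 24/24 = 1
  <chi_4*chi_3, chi_5> = (1/24)[1*(6)*conj(3) + 6*(0)*conj(-1) + 3*(-2)*conj(-1) + 8*(0)*conj(0) + 6*(0)*conj(1)]
      = (1/24)[(18) + (0) + (6) + (0) + (0)] = 24/24 = 1
Hence the multiplicities are chi_4: 1, chi_5: 1. Dimension check: dim(chi_4)*dim(chi_3) = 3*2 = 6 and sum (mult * dim) = 1*3 + 1*3 = 6.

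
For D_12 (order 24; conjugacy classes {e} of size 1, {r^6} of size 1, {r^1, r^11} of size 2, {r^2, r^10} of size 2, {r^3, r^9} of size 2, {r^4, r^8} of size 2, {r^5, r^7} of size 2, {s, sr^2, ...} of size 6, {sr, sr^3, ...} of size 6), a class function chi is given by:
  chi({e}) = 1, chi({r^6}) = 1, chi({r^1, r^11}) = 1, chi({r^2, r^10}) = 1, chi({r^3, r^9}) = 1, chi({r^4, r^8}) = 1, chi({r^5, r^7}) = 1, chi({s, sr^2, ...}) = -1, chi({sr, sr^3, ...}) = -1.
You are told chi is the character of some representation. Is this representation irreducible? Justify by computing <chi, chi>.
Irreducible: <chi, chi> = 1.

Why: <chi, chi> = (1/|G|) sum_C |C| * |chi(C)|^2 = (1/24)[1*|1|^2 + 1*|1|^2 + 2*|1|^2 + 2*|1|^2 + 2*|1|^2 + 2*|1|^2 + 2*|1|^2 + 6*|-1|^2 + 6*|-1|^2]
  = (1/24)[(1) + (1) + (2) + (2) + (2) + (2) + (2) + (6) + (6)] = 24/24 = 1.
A character is irreducible iff <chi, chi> = 1, so this representation is irreducible.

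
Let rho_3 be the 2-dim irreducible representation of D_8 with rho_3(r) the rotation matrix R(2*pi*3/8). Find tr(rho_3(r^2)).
chi_{rho_3}(r^2) = 2*cos(2*pi*3*2/8) = 0

Reasoning: rho_3(r^2) is rotation by angle 2*pi*3*2/8, whose trace is 2*cos(2*pi*3*2/8) = 0.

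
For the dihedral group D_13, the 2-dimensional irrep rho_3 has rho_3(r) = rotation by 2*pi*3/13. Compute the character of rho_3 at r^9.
chi_{rho_3}(r^9) = 2*cos(2*pi*3*9/13) = 2*cos(54*pi/13)

Working: rho_3(r^9) is rotation by angle 2*pi*3*9/13, whose trace is 2*cos(2*pi*3*9/13) = 2*cos(54*pi/13).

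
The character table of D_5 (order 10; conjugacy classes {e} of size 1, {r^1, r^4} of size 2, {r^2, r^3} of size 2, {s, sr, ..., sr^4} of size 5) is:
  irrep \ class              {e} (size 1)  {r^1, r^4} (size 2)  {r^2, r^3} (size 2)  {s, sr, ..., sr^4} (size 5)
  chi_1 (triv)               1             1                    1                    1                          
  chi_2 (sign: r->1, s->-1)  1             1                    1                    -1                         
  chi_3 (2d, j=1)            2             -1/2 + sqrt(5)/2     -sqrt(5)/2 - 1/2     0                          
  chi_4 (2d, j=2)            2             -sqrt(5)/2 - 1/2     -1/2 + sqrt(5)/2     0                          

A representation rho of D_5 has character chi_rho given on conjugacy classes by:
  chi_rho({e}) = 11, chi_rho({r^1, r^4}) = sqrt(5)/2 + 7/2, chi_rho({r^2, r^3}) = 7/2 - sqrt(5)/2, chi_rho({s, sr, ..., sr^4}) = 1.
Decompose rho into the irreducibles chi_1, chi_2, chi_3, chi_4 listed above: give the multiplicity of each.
Multiplicities: chi_1: 3, chi_2: 2, chi_3: 2, chi_4: 1.

Argument: Use <chi_rho, chi> = (1/|G|) sum_C |C| * chi_rho(C) * conj(chi(C)) with |G| = 10 for each irreducible chi in the table:
  <chi_rho, chi_1> = (1/10)[1*(11)*conj(1) + 2*(sqrt(5)/2 + 7/2)*conj(1) + 2*(7/2 - sqrt(5)/2)*conj(1) + 5*(1)*conj(1)]
      = (1/10)[(11) + (sqrt(5) + 7) + (7 - sqrt(5)) + (5)] = 30/10 = 3
  <chi_rho, chi_2> = (1/10)[1*(11)*conj(1) + 2*(sqrt(5)/2 + 7/2)*conj(1) + 2*(7/2 - sqrt(5)/2)*conj(1) + 5*(1)*conj(-1)]
      = (1/10)[(11) + (sqrt(5) + 7) + (7 - sqrt(5)) + (-5)] = 20/10 = 2
  <chi_rho, chi_3> = (1/10)[1*(11)*conj(2) + 2*(sqrt(5)/2 + 7/2)*conj(-1/2 + sqrt(5)/2) + 2*(7/2 - sqrt(5)/2)*conj(-sqrt(5)/2 - 1/2) + 5*(1)*conj(0)]
      = (1/10)[(22) + (-1 + 3*sqrt(5)) + (-3*sqrt(5) - 1) + (0)] = 20/10 = 2
  <chi_rho, chi_4> = (1/10)[1*(11)*conj(2) + 2*(sqrt(5)/2 + 7/2)*conj(-sqrt(5)/2 - 1/2) + 2*(7/2 - sqrt(5)/2)*conj(-1/2 + sqrt(5)/2) + 5*(1)*conj(0)]
      = (1/10)[(22) + (-4*sqrt(5) - 6) + (-6 + 4*sqrt(5)) + (0)] = 10/10 = 1
Dimension check: dim(rho) = sum (mult * dim) = 3*1 + 2*1 + 2*2 + 1*2 = 11 = chi_rho(e) = 11.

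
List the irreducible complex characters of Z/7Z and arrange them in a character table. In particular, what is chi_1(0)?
Character table of Z/7Z (irreps indexed chi_0,...,chi_6 with chi_k(m) = zeta_7^(k*m), zeta_7 = exp(2*pi*i/7)):
  irrep \ class  {0} (size 1)  {1} (size 1)    {2} (size 1)    {3} (size 1)    {4} (size 1)    {5} (size 1)    {6} (size 1)  
  chi_0          1             1               1               1               1               1               1             
  chi_1          1             exp(2*I*pi/7)   exp(4*I*pi/7)   exp(6*I*pi/7)   exp(-6*I*pi/7)  exp(-4*I*pi/7)  exp(-2*I*pi/7)
  chi_2          1             exp(4*I*pi/7)   exp(-6*I*pi/7)  exp(-2*I*pi/7)  exp(2*I*pi/7)   exp(6*I*pi/7)   exp(-4*I*pi/7)
  chi_3          1             exp(6*I*pi/7)   exp(-2*I*pi/7)  exp(4*I*pi/7)   exp(-4*I*pi/7)  exp(2*I*pi/7)   exp(-6*I*pi/7)
  chi_4          1             exp(-6*I*pi/7)  exp(2*I*pi/7)   exp(-4*I*pi/7)  exp(4*I*pi/7)   exp(-2*I*pi/7)  exp(6*I*pi/7) 
  chi_5          1             exp(-4*I*pi/7)  exp(6*I*pi/7)   exp(2*I*pi/7)   exp(-2*I*pi/7)  exp(-6*I*pi/7)  exp(4*I*pi/7) 
  chi_6          1             exp(-2*I*pi/7)  exp(-4*I*pi/7)  exp(-6*I*pi/7)  exp(6*I*pi/7)   exp(4*I*pi/7)   exp(2*I*pi/7) 

Spot check: chi_1(0) = zeta_7^(1*0) = zeta_7^0 = 1.

Z/7Z is abelian, so all 7 irreducible complex representations are 1-dimensional. They are given by chi_k(m) = zeta_7^(k*m) for k = 0,...,6. Row orthogonality: sum_m chi_k(m) conj(chi_l(m)) = 7 * [k = l].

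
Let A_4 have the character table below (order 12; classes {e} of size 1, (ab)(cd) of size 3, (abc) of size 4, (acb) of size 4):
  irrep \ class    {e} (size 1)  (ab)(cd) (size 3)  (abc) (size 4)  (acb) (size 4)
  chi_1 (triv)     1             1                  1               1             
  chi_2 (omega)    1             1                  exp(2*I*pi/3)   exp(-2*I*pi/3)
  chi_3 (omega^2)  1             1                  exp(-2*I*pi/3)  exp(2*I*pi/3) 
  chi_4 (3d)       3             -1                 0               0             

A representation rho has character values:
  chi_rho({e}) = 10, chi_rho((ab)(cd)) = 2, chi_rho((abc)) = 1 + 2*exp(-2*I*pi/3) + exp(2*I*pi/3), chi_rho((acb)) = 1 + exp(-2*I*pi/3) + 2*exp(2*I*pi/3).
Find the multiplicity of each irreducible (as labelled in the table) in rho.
Multiplicities: chi_1: 1, chi_2: 1, chi_3: 2, chi_4: 2.

Use <chi_rho, chi> = (1/|G|) sum_C |C| * chi_rho(C) * conj(chi(C)) with |G| = 12 for each irreducible chi in the table:
  <chi_rho, chi_1> = (1/12)[1*(10)*conj(1) + 3*(2)*conj(1) + 4*(1 + 2*exp(-2*I*pi/3) + exp(2*I*pi/3))*conj(1) + 4*(1 + exp(-2*I*pi/3) + 2*exp(2*I*pi/3))*conj(1)]
      = (1/12)[(10) + (6) + (4 + 8*exp(-2*I*pi/3) + 4*exp(2*I*pi/3)) + (4 + 4*exp(-2*I*pi/3) + 8*exp(2*I*pi/3))] = 12/12 = 1
  <chi_rho, chi_2> = (1/12)[1*(10)*conj(1) + 3*(2)*conj(1) + 4*(1 + 2*exp(-2*I*pi/3) + exp(2*I*pi/3))*conj(exp(2*I*pi/3)) + 4*(1 + exp(-2*I*pi/3) + 2*exp(2*I*pi/3))*conj(exp(-2*I*pi/3))]
      = (1/12)[(10) + (6) + (4 + 4*exp(-2*I*pi/3) + 8*exp(2*I*pi/3)) + (4 + 8*exp(-2*I*pi/3) + 4*exp(2*I*pi/3))] = 12/12 = 1
  <chi_rho, chi_3> = (1/12)[1*(10)*conj(1) + 3*(2)*conj(1) + 4*(1 + 2*exp(-2*I*pi/3) + exp(2*I*pi/3))*conj(exp(-2*I*pi/3)) + 4*(1 + exp(-2*I*pi/3) + 2*exp(2*I*pi/3))*conj(exp(2*I*pi/3))]
      = (1/12)[(10) + (6) + (4) + (4)] = 24/12 = 2
  <chi_rho, chi_4> = (1/12)[1*(10)*conj(3) + 3*(2)*conj(-1) + 4*(1 + 2*exp(-2*I*pi/3) + exp(2*I*pi/3))*conj(0) + 4*(1 + exp(-2*I*pi/3) + 2*exp(2*I*pi/3))*conj(0)]
      = (1/12)[(30) + (-6) + (0) + (0)] = 24/12 = 2
(Exp terms are combined using exp(i*s)*conj(exp(i*t)) = exp(i*(s-t)), and sums of them are collapsed using the identity that for every m > 1 the m distinct m-th roots of unity sum to 0, e.g. 1 + exp(2*I*pi/3) + exp(-2*I*pi/3) = 0.)
Dimension check: dim(rho) = sum (mult * dim) = 1*1 + 1*1 + 2*1 + 2*3 = 10 = chi_rho(e) = 10.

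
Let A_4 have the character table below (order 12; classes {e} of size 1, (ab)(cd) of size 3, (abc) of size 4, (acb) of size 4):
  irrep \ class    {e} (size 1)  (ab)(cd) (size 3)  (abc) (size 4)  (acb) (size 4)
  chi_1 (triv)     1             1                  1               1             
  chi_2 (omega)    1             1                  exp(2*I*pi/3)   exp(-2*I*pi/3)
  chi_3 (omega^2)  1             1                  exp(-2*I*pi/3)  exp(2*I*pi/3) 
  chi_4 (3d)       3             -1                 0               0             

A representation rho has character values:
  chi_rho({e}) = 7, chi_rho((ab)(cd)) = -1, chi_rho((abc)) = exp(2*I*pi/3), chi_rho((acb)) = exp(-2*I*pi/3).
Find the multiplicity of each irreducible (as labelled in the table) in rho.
Multiplicities: chi_1: 0, chi_2: 1, chi_3: 0, chi_4: 2.

Reasoning: Use <chi_rho, chi> = (1/|G|) sum_C |C| * chi_rho(C) * conj(chi(C)) with |G| = 12 for each irreducible chi in the table:
  <chi_rho, chi_1> = (1/12)[1*(7)*conj(1) + 3*(-1)*conj(1) + 4*(exp(2*I*pi/3))*conj(1) + 4*(exp(-2*I*pi/3))*conj(1)]
      = (1/12)[(7) + (-3) + (4*exp(2*I*pi/3)) + (4*exp(-2*I*pi/3))] = 0/12 = 0
  <chi_rho, chi_2> = (1/12)[1*(7)*conj(1) + 3*(-1)*conj(1) + 4*(exp(2*I*pi/3))*conj(exp(2*I*pi/3)) + 4*(exp(-2*I*pi/3))*conj(exp(-2*I*pi/3))]
      = (1/12)[(7) + (-3) + (4) + (4)] = 12/12 = 1
  <chi_rho, chi_3> = (1/12)[1*(7)*conj(1) + 3*(-1)*conj(1) + 4*(exp(2*I*pi/3))*conj(exp(-2*I*pi/3)) + 4*(exp(-2*I*pi/3))*conj(exp(2*I*pi/3))]
      = (1/12)[(7) + (-3) + (4*exp(-2*I*pi/3)) + (4*exp(2*I*pi/3))] = 0/12 = 0
  <chi_rho, chi_4> = (1/12)[1*(7)*conj(3) + 3*(-1)*conj(-1) + 4*(exp(2*I*pi/3))*conj(0) + 4*(exp(-2*I*pi/3))*conj(0)]
      = (1/12)[(21) + (3) + (0) + (0)] = 24/12 = 2
(Exp terms are combined using exp(i*s)*conj(exp(i*t)) = exp(i*(s-t)), and sums of them are collapsed using the identity that for every m > 1 the m distinct m-th roots of unity sum to 0, e.g. 1 + exp(2*I*pi/3) + exp(-2*I*pi/3) = 0.)
Dimension check: dim(rho) = sum (mult * dim) = 0*1 + 1*1 + 0*1 + 2*3 = 7 = chi_rho(e) = 7.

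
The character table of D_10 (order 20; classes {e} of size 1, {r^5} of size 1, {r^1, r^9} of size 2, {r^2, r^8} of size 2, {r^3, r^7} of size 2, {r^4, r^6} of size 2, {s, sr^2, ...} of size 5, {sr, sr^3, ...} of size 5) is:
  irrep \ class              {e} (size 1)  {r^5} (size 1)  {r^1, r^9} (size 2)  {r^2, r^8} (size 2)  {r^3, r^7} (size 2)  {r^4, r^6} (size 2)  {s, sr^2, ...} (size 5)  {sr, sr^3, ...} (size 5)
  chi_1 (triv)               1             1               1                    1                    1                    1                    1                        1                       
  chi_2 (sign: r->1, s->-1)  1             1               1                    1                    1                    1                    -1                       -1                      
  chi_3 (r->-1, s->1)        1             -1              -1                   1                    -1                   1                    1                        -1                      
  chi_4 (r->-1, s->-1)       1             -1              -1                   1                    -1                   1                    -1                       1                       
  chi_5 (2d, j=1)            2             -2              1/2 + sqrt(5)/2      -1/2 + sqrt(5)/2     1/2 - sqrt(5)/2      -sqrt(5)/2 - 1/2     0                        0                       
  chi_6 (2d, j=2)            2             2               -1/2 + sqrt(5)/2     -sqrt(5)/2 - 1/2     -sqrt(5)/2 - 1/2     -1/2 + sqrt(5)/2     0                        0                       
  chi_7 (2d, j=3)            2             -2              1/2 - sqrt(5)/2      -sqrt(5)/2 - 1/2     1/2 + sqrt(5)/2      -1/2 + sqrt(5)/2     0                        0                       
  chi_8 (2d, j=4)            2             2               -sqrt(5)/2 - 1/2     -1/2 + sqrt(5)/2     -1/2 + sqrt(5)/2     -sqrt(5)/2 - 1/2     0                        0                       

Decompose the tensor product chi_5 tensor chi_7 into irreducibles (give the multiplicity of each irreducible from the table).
chi_5 tensor chi_7 = chi_6 + chi_8 (all other irreducibles have multiplicity 0).

Argument: The character of a tensor product is the pointwise product (chi_5 * chi_7)(C) = chi_5(C) * chi_7(C):
  {e}: (2)*(2), {r^5}: (-2)*(-2), {r^1, r^9}: (1/2 + sqrt(5)/2)*(1/2 - sqrt(5)/2), {r^2, r^8}: (-1/2 + sqrt(5)/2)*(-sqrt(5)/2 - 1/2), {r^3, r^7}: (1/2 - sqrt(5)/2)*(1/2 + sqrt(5)/2), {r^4, r^6}: (-sqrt(5)/2 - 1/2)*(-1/2 + sqrt(5)/2), {s, sr^2, ...}: (0)*(0), {sr, sr^3, ...}: (0)*(0)
so (chi_5 * chi_7) takes values
  {e} -> 4, {r^5} -> 4, {r^1, r^9} -> -1, {r^2, r^8} -> -1, {r^3, r^7} -> -1, {r^4, r^6} -> -1, {s, sr^2, ...} -> 0, {sr, sr^3, ...} -> 0.
Now take the inner product of this character with each irreducible chi from the table, <chi_5*chi_7, chi> = (1/20) sum_C |C| (chi_5*chi_7)(C) conj(chi(C)):
  <chi_5*chi_7, chi_1> = (1/20)[1*(4)*conj(1) + 1*(4)*conj(1) + 2*(-1)*conj(1) + 2*(-1)*conj(1) + 2*(-1)*conj(1) + 2*(-1)*conj(1) + 5*(0)*conj(1) + 5*(0)*conj(1)]
      = (1/20)[(4) + (4) + (-2) + (-2) + (-2) + (-2) + (0) + (0)] = 0/20 = 0
  <chi_5*chi_7, chi_2> = (1/20)[1*(4)*conj(1) + 1*(4)*conj(1) + 2*(-1)*conj(1) + 2*(-1)*conj(1) + 2*(-1)*conj(1) + 2*(-1)*conj(1) + 5*(0)*conj(-1) + 5*(0)*conj(-1)]
      = (1/20)[(4) + (4) + (-2) + (-2) + (-2) + (-2) + (0) + (0)] = 0/20 = 0
  <chi_5*chi_7, chi_3> = (1/20)[1*(4)*conj(1) + 1*(4)*conj(-1) + 2*(-1)*conj(-1) + 2*(-1)*conj(1) + 2*(-1)*conj(-1) + 2*(-1)*conj(1) + 5*(0)*conj(1) + 5*(0)*conj(-1)]
      = (1/20)[(4) + (-4) + (2) + (-2) + (2) + (-2) + (0) + (0)] = 0/20 = 0
  <chi_5*chi_7, chi_4> = (1/20)[1*(4)*conj(1) + 1*(4)*conj(-1) + 2*(-1)*conj(-1) + 2*(-1)*conj(1) + 2*(-1)*conj(-1) + 2*(-1)*conj(1) + 5*(0)*conj(-1) + 5*(0)*conj(1)]
      = (1/20)[(4) + (-4) + (2) + (-2) + (2) + (-2) + (0) + (0)] = 0/20 = 0
  <chi_5*chi_7, chi_5> = (1/20)[1*(4)*conj(2) + 1*(4)*conj(-2) + 2*(-1)*conj(1/2 + sqrt(5)/2) + 2*(-1)*conj(-1/2 + sqrt(5)/2) + 2*(-1)*conj(1/2 - sqrt(5)/2) + 2*(-1)*conj(-sqrt(5)/2 - 1/2) + 5*(0)*conj(0) + 5*(0)*conj(0)]
      = (1/20)[(8) + (-8) + (-sqrt(5) - 1) + (1 - sqrt(5)) + (-1 + sqrt(5)) + (1 + sqrt(5)) + (0) + (0)] = 0/20 = 0
  <chi_5*chi_7, chi_6> = (1/20)[1*(4)*conj(2) + 1*(4)*conj(2) + 2*(-1)*conj(-1/2 + sqrt(5)/2) + 2*(-1)*conj(-sqrt(5)/2 - 1/2) + 2*(-1)*conj(-sqrt(5)/2 - 1/2) + 2*(-1)*conj(-1/2 + sqrt(5)/2) + 5*(0)*conj(0) + 5*(0)*conj(0)]
      = (1/20)[(8) + (8) + (1 - sqrt(5)) + (1 + sqrt(5)) + (1 + sqrt(5)) + (1 - sqrt(5)) + (0) + (0)] = 20/20 = 1
  <chi_5*chi_7, chi_7> = (1/20)[1*(4)*conj(2) + 1*(4)*conj(-2) + 2*(-1)*conj(1/2 - sqrt(5)/2) + 2*(-1)*conj(-sqrt(5)/2 - 1/2) + 2*(-1)*conj(1/2 + sqrt(5)/2) + 2*(-1)*conj(-1/2 + sqrt(5)/2) + 5*(0)*conj(0) + 5*(0)*conj(0)]
      = (1/20)[(8) + (-8) + (-1 + sqrt(5)) + (1 + sqrt(5)) + (-sqrt(5) - 1) + (1 - sqrt(5)) + (0) + (0)] = 0/20 = 0
  <chi_5*chi_7, chi_8> = (1/20)[1*(4)*conj(2) + 1*(4)*conj(2) + 2*(-1)*conj(-sqrt(5)/2 - 1/2) + 2*(-1)*conj(-1/2 + sqrt(5)/2) + 2*(-1)*conj(-1/2 + sqrt(5)/2) + 2*(-1)*conj(-sqrt(5)/2 - 1/2) + 5*(0)*conj(0) + 5*(0)*conj(0)]
      = (1/20)[(8) + (8) + (1 + sqrt(5)) + (1 - sqrt(5)) + (1 - sqrt(5)) + (1 + sqrt(5)) + (0) + (0)] = 20/20 = 1
Hence the multiplicities are chi_6: 1, chi_8: 1. Dimension check: dim(chi_5)*dim(chi_7) = 2*2 = 4 and sum (mult * dim) = 1*2 + 1*2 = 4.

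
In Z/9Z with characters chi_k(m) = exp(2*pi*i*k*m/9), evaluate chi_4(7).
chi_4(7) = zeta_9^28 = exp(2*I*pi/9)

Explanation: chi_4(7) = zeta_9^(4*7) = zeta_9^28. Since zeta_9^9 = 1, this equals zeta_9^1 = exp(2*pi*i*1/9) = exp(2*I*pi/9).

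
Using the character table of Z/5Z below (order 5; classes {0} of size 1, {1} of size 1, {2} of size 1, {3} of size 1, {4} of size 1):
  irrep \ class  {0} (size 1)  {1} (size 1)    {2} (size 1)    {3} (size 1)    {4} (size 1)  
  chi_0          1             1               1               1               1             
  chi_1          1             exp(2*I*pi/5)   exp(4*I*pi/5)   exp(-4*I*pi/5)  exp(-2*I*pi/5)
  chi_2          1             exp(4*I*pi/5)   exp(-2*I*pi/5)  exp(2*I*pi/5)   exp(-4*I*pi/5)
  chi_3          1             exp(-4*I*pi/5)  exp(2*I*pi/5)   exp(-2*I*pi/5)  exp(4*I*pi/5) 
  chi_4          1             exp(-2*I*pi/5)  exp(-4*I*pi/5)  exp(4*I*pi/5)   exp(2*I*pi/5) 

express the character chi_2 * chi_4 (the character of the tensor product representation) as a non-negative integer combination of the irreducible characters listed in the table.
chi_2 tensor chi_4 = chi_1 (all other irreducibles have multiplicity 0).

Working: The character of a tensor product is the pointwise product (chi_2 * chi_4)(C) = chi_2(C) * chi_4(C):
  {0}: (1)*(1), {1}: (exp(4*I*pi/5))*(exp(-2*I*pi/5)), {2}: (exp(-2*I*pi/5))*(exp(-4*I*pi/5)), {3}: (exp(2*I*pi/5))*(exp(4*I*pi/5)), {4}: (exp(-4*I*pi/5))*(exp(2*I*pi/5))
so (chi_2 * chi_4) takes values
  {0} -> 1, {1} -> exp(2*I*pi/5), {2} -> exp(4*I*pi/5), {3} -> exp(-4*I*pi/5), {4} -> exp(-2*I*pi/5).
Now take the inner product of this character with each irreducible chi from the table, <chi_2*chi_4, chi> = (1/5) sum_C |C| (chi_2*chi_4)(C) conj(chi(C)):
  <chi_2*chi_4, chi_0> = (1/5)[1*(1)*conj(1) + 1*(exp(2*I*pi/5))*conj(1) + 1*(exp(4*I*pi/5))*conj(1) + 1*(exp(-4*I*pi/5))*conj(1) + 1*(exp(-2*I*pi/5))*conj(1)]
      = (1/5)[(1) + (exp(2*I*pi/5)) + (exp(4*I*pi/5)) + (exp(-4*I*pi/5)) + (exp(-2*I*pi/5))] = 0/5 = 0
  <chi_2*chi_4, chi_1> = (1/5)[1*(1)*conj(1) + 1*(exp(2*I*pi/5))*conj(exp(2*I*pi/5)) + 1*(exp(4*I*pi/5))*conj(exp(4*I*pi/5)) + 1*(exp(-4*I*pi/5))*conj(exp(-4*I*pi/5)) + 1*(exp(-2*I*pi/5))*conj(exp(-2*I*pi/5))]
      = (1/5)[(1) + (1) + (1) + (1) + (1)] = 5/5 = 1
  <chi_2*chi_4, chi_2> = (1/5)[1*(1)*conj(1) + 1*(exp(2*I*pi/5))*conj(exp(4*I*pi/5)) + 1*(exp(4*I*pi/5))*conj(exp(-2*I*pi/5)) + 1*(exp(-4*I*pi/5))*conj(exp(2*I*pi/5)) + 1*(exp(-2*I*pi/5))*conj(exp(-4*I*pi/5))]
      = (1/5)[(1) + (exp(-2*I*pi/5)) + (exp(-4*I*pi/5)) + (exp(4*I*pi/5)) + (exp(2*I*pi/5))] = 0/5 = 0
  <chi_2*chi_4, chi_3> = (1/5)[1*(1)*conj(1) + 1*(exp(2*I*pi/5))*conj(exp(-4*I*pi/5)) + 1*(exp(4*I*pi/5))*conj(exp(2*I*pi/5)) + 1*(exp(-4*I*pi/5))*conj(exp(-2*I*pi/5)) + 1*(exp(-2*I*pi/5))*conj(exp(4*I*pi/5))]
      = (1/5)[(1) + (exp(-4*I*pi/5)) + (exp(2*I*pi/5)) + (exp(-2*I*pi/5)) + (exp(4*I*pi/5))] = 0/5 = 0
  <chi_2*chi_4, chi_4> = (1/5)[1*(1)*conj(1) + 1*(exp(2*I*pi/5))*conj(exp(-2*I*pi/5)) + 1*(exp(4*I*pi/5))*conj(exp(-4*I*pi/5)) + 1*(exp(-4*I*pi/5))*conj(exp(4*I*pi/5)) + 1*(exp(-2*I*pi/5))*conj(exp(2*I*pi/5))]
      = (1/5)[(1) + (exp(4*I*pi/5)) + (exp(-2*I*pi/5)) + (exp(2*I*pi/5)) + (exp(-4*I*pi/5))] = 0/5 = 0
(Exp terms are combined using exp(i*s)*conj(exp(i*t)) = exp(i*(s-t)), and sums of them are collapsed using the identity that for every m > 1 the m distinct m-th roots of unity sum to 0, e.g. 1 + exp(2*I*pi/3) + exp(-2*I*pi/3) = 0.)
Hence the multiplicities are chi_1: 1. Dimension check: dim(chi_2)*dim(chi_4) = 1*1 = 1 and sum (mult * dim) = 1*1 = 1.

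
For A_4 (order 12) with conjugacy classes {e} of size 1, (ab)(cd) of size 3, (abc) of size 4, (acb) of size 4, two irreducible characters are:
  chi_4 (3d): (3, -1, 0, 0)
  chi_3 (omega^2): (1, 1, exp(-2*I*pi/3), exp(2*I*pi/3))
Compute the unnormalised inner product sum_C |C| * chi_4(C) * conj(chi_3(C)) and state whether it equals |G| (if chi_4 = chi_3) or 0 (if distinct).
Sum = 0; so <chi_4, chi_3> = 0 (distinct irreducibles are orthogonal).

Explanation: Compute term by term over conjugacy classes (|C| * chi_4(C) * conj(chi_3(C))):
  1*(3)*conj(1) + 3*(-1)*conj(1) + 4*(0)*conj(exp(-2*I*pi/3)) + 4*(0)*conj(exp(2*I*pi/3))
  = (3) + (-3) + (0) + (0)
  = 0.
(Exp terms are combined using exp(i*s)*conj(exp(i*t)) = exp(i*(s-t)), and sums of them are collapsed using the identity that for every m > 1 the m distinct m-th roots of unity sum to 0, e.g. 1 + exp(2*I*pi/3) + exp(-2*I*pi/3) = 0.)
Dividing by |G| = 12 gives 0/12 = 0, matching the row-orthogonality relation <chi_4, chi_3> = [chi_4 = chi_3].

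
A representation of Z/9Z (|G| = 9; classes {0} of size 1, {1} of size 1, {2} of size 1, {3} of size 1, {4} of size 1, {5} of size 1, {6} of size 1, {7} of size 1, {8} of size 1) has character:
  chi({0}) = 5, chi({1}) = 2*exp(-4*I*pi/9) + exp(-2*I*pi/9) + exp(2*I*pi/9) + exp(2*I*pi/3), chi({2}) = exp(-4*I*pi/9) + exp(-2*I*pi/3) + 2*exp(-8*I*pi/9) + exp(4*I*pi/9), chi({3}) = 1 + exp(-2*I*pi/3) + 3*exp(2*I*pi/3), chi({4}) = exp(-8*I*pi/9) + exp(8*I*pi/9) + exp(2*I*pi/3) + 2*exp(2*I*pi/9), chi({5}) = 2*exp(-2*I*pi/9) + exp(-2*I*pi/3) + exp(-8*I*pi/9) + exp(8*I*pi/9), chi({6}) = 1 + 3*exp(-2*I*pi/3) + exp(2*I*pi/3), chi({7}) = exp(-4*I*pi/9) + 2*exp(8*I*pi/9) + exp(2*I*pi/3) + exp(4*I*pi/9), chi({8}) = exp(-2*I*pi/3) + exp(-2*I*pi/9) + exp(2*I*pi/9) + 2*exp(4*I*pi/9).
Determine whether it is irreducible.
Not irreducible (reducible): <chi, chi> = 7 > 1.

Details: <chi, chi> = (1/|G|) sum_C |C| * |chi(C)|^2 = (1/9)[1*|5|^2 + 1*|2*exp(-4*I*pi/9) + exp(-2*I*pi/9) + exp(2*I*pi/9) + exp(2*I*pi/3)|^2 + 1*|exp(-4*I*pi/9) + exp(-2*I*pi/3) + 2*exp(-8*I*pi/9) + exp(4*I*pi/9)|^2 + 1*|1 + exp(-2*I*pi/3) + 3*exp(2*I*pi/3)|^2 + 1*|exp(-8*I*pi/9) + exp(8*I*pi/9) + exp(2*I*pi/3) + 2*exp(2*I*pi/9)|^2 + 1*|2*exp(-2*I*pi/9) + exp(-2*I*pi/3) + exp(-8*I*pi/9) + exp(8*I*pi/9)|^2 + 1*|1 + 3*exp(-2*I*pi/3) + exp(2*I*pi/3)|^2 + 1*|exp(-4*I*pi/9) + 2*exp(8*I*pi/9) + exp(2*I*pi/3) + exp(4*I*pi/9)|^2 + 1*|exp(-2*I*pi/3) + exp(-2*I*pi/9) + exp(2*I*pi/9) + 2*exp(4*I*pi/9)|^2]
  = (1/9)[(25) + (7 + 2*exp(-4*I*pi/9) + 2*exp(-2*I*pi/3) + 2*exp(-2*I*pi/9) + 3*exp(-8*I*pi/9) + 3*exp(8*I*pi/9) + 2*exp(2*I*pi/9) + 2*exp(2*I*pi/3) + 2*exp(4*I*pi/9)) + (7 + 2*exp(-4*I*pi/9) + 3*exp(-2*I*pi/9) + 2*exp(-2*I*pi/3) + 2*exp(-8*I*pi/9) + 2*exp(8*I*pi/9) + 2*exp(2*I*pi/3) + 3*exp(2*I*pi/9) + 2*exp(4*I*pi/9)) + (4) + (7 + 3*exp(-4*I*pi/9) + 2*exp(-2*I*pi/3) + 2*exp(-2*I*pi/9) + 2*exp(-8*I*pi/9) + 2*exp(8*I*pi/9) + 2*exp(2*I*pi/9) + 2*exp(2*I*pi/3) + 3*exp(4*I*pi/9)) + (7 + 3*exp(-4*I*pi/9) + 2*exp(-2*I*pi/3) + 2*exp(-2*I*pi/9) + 2*exp(-8*I*pi/9) + 2*exp(8*I*pi/9) + 2*exp(2*I*pi/9) + 2*exp(2*I*pi/3) + 3*exp(4*I*pi/9)) + (4) + (7 + 2*exp(-4*I*pi/9) + 3*exp(-2*I*pi/9) + 2*exp(-2*I*pi/3) + 2*exp(-8*I*pi/9) + 2*exp(8*I*pi/9) + 2*exp(2*I*pi/3) + 3*exp(2*I*pi/9) + 2*exp(4*I*pi/9)) + (7 + 2*exp(-4*I*pi/9) + 2*exp(-2*I*pi/3) + 2*exp(-2*I*pi/9) + 3*exp(-8*I*pi/9) + 3*exp(8*I*pi/9) + 2*exp(2*I*pi/9) + 2*exp(2*I*pi/3) + 2*exp(4*I*pi/9))] = 63/9 = 7.
(Exp terms are combined using exp(i*s)*conj(exp(i*t)) = exp(i*(s-t)), and sums of them are collapsed using the identity that for every m > 1 the m distinct m-th roots of unity sum to 0, e.g. 1 + exp(2*I*pi/3) + exp(-2*I*pi/3) = 0.)
A character is irreducible iff <chi, chi> = 1, so this representation is reducible.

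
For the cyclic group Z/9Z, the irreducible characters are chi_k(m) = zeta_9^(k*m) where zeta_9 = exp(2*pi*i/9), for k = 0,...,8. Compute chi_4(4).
chi_4(4) = zeta_9^16 = exp(-4*I*pi/9)

Explanation: chi_4(4) = zeta_9^(4*4) = zeta_9^16. Since zeta_9^9 = 1, this equals zeta_9^7 = exp(2*pi*i*7/9) = exp(-4*I*pi/9).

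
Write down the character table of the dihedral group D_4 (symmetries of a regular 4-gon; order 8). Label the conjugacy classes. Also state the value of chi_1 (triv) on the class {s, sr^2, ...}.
Conjugacy classes: {e} of size 1, {r^2} of size 1, {r^1, r^3} of size 2, {s, sr^2, ...} of size 2, {sr, sr^3, ...} of size 2.
Character table:
  irrep \ class              {e} (size 1)  {r^2} (size 1)  {r^1, r^3} (size 2)  {s, sr^2, ...} (size 2)  {sr, sr^3, ...} (size 2)
  chi_1 (triv)               1             1               1                    1                        1                       
  chi_2 (sign: r->1, s->-1)  1             1               1                    -1                       -1                      
  chi_3 (r->-1, s->1)        1             1               -1                   1                        -1                      
  chi_4 (r->-1, s->-1)       1             1               -1                   -1                       1                       
  chi_5 (2d, j=1)            2             -2              0                    0                        0                       

Spot check: chi_1 (triv) on {s, sr^2, ...} = 1.

Working: D_4 has order 2*4 = 8 with 5 conjugacy classes, hence 5 irreducibles. Sum of squared dims 1 + 1 + 1 + 1 + 4 = 8 = |G|. Linear characters come from the abelianisation; the 2-dimensional irreps have character r^k -> 2*cos(2*pi*j*k/4), reflections -> 0.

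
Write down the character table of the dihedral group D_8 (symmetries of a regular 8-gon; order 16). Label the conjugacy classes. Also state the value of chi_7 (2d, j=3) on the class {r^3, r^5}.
Conjugacy classes: {e} of size 1, {r^4} of size 1, {r^1, r^7} of size 2, {r^2, r^6} of size 2, {r^3, r^5} of size 2, {s, sr^2, ...} of size 4, {sr, sr^3, ...} of size 4.
Character table:
  irrep \ class              {e} (size 1)  {r^4} (size 1)  {r^1, r^7} (size 2)  {r^2, r^6} (size 2)  {r^3, r^5} (size 2)  {s, sr^2, ...} (size 4)  {sr, sr^3, ...} (size 4)
  chi_1 (triv)               1             1               1                    1                    1                    1                        1                       
  chi_2 (sign: r->1, s->-1)  1             1               1                    1                    1                    -1                       -1                      
  chi_3 (r->-1, s->1)        1             1               -1                   1                    -1                   1                        -1                      
  chi_4 (r->-1, s->-1)       1             1               -1                   1                    -1                   -1                       1                       
  chi_5 (2d, j=1)            2             -2              sqrt(2)              0                    -sqrt(2)             0                        0                       
  chi_6 (2d, j=2)            2             2               0                    -2                   0                    0                        0                       
  chi_7 (2d, j=3)            2             -2              -sqrt(2)             0                    sqrt(2)              0                        0                       

Spot check: chi_7 (2d, j=3) on {r^3, r^5} = sqrt(2).

Argument: D_8 has order 2*8 = 16 with 7 conjugacy classes, hence 7 irreducibles. Sum of squared dims 1 + 1 + 1 + 1 + 4 + 4 + 4 = 16 = |G|. Linear characters come from the abelianisation; the 2-dimensional irreps have character r^k -> 2*cos(2*pi*j*k/8), reflections -> 0.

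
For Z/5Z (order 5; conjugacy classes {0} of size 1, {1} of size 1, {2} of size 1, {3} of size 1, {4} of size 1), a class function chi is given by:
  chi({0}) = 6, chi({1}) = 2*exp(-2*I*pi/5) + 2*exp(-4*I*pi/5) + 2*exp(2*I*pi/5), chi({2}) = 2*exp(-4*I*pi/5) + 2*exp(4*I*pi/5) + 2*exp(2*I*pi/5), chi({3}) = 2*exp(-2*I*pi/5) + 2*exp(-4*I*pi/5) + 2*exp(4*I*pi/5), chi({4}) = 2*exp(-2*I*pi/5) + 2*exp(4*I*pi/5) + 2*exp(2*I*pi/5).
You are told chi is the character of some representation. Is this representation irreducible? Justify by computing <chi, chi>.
Not irreducible (reducible): <chi, chi> = 12 > 1.

Proof sketch: <chi, chi> = (1/|G|) sum_C |C| * |chi(C)|^2 = (1/5)[1*|6|^2 + 1*|2*exp(-2*I*pi/5) + 2*exp(-4*I*pi/5) + 2*exp(2*I*pi/5)|^2 + 1*|2*exp(-4*I*pi/5) + 2*exp(4*I*pi/5) + 2*exp(2*I*pi/5)|^2 + 1*|2*exp(-2*I*pi/5) + 2*exp(-4*I*pi/5) + 2*exp(4*I*pi/5)|^2 + 1*|2*exp(-2*I*pi/5) + 2*exp(4*I*pi/5) + 2*exp(2*I*pi/5)|^2]
  = (1/5)[(36) + (12 + 8*exp(-4*I*pi/5) + 4*exp(-2*I*pi/5) + 4*exp(2*I*pi/5) + 8*exp(4*I*pi/5)) + (12 + 8*exp(-2*I*pi/5) + 4*exp(-4*I*pi/5) + 4*exp(4*I*pi/5) + 8*exp(2*I*pi/5)) + (12 + 8*exp(-2*I*pi/5) + 4*exp(-4*I*pi/5) + 4*exp(4*I*pi/5) + 8*exp(2*I*pi/5)) + (12 + 8*exp(-4*I*pi/5) + 4*exp(-2*I*pi/5) + 4*exp(2*I*pi/5) + 8*exp(4*I*pi/5))] = 60/5 = 12.
(Exp terms are combined using exp(i*s)*conj(exp(i*t)) = exp(i*(s-t)), and sums of them are collapsed using the identity that for every m > 1 the m distinct m-th roots of unity sum to 0, e.g. 1 + exp(2*I*pi/3) + exp(-2*I*pi/3) = 0.)
A character is irreducible iff <chi, chi> = 1, so this representation is reducible.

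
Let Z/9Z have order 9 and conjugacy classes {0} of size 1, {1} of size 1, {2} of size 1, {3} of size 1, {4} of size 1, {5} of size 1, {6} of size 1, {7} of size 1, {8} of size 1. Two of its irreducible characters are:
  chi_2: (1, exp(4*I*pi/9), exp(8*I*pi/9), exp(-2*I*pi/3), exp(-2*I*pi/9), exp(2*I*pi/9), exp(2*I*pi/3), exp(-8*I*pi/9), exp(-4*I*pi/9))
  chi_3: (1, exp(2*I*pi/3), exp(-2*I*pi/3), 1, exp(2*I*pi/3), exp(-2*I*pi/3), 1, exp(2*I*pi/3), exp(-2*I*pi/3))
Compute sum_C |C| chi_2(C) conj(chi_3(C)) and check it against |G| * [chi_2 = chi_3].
Sum = 0; so <chi_2, chi_3> = 0 (distinct irreducibles are orthogonal).

Working: Compute term by term over conjugacy classes (|C| * chi_2(C) * conj(chi_3(C))):
  1*(1)*conj(1) + 1*(exp(4*I*pi/9))*conj(exp(2*I*pi/3)) + 1*(exp(8*I*pi/9))*conj(exp(-2*I*pi/3)) + 1*(exp(-2*I*pi/3))*conj(1) + 1*(exp(-2*I*pi/9))*conj(exp(2*I*pi/3)) + 1*(exp(2*I*pi/9))*conj(exp(-2*I*pi/3)) + 1*(exp(2*I*pi/3))*conj(1) + 1*(exp(-8*I*pi/9))*conj(exp(2*I*pi/3)) + 1*(exp(-4*I*pi/9))*conj(exp(-2*I*pi/3))
  = (1) + (exp(-2*I*pi/9)) + (exp(-4*I*pi/9)) + (exp(-2*I*pi/3)) + (exp(-8*I*pi/9)) + (exp(8*I*pi/9)) + (exp(2*I*pi/3)) + (exp(4*I*pi/9)) + (exp(2*I*pi/9))
  = 0.
(Exp terms are combined using exp(i*s)*conj(exp(i*t)) = exp(i*(s-t)), and sums of them are collapsed using the identity that for every m > 1 the m distinct m-th roots of unity sum to 0, e.g. 1 + exp(2*I*pi/3) + exp(-2*I*pi/3) = 0.)
Dividing by |G| = 9 gives 0/9 = 0, matching the row-orthogonality relation <chi_2, chi_3> = [chi_2 = chi_3].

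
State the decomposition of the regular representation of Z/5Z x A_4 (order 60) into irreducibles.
Each irreducible V_i of dimension d_i appears with multiplicity d_i, i.e. rho_reg = (direct sum over all irreducibles V_i) d_i V_i. The irreducible dimensions for Z/5Z x A_4 are 1, 1, 1, 1, 1, 1, 1, 1, 1, 1, 1, 1, 1, 1, 1, 3, 3, 3, 3, 3: 15 irreducibles of dimension 1, each with multiplicity 1; 5 irreducibles of dimension 3, each with multiplicity 3. Total dimension 15*1*1 + 5*3*3 = 60 = |G|.

Details: General theorem: in the regular representation of a finite group G, each irreducible appears with multiplicity equal to its dimension. Check: dim(rho_reg) = sum d_i^2 = 1 + 1 + 1 + 1 + 1 + 1 + 1 + 1 + 1 + 1 + 1 + 1 + 1 + 1 + 1 + 9 + 9 + 9 + 9 + 9 = 60 = |G|.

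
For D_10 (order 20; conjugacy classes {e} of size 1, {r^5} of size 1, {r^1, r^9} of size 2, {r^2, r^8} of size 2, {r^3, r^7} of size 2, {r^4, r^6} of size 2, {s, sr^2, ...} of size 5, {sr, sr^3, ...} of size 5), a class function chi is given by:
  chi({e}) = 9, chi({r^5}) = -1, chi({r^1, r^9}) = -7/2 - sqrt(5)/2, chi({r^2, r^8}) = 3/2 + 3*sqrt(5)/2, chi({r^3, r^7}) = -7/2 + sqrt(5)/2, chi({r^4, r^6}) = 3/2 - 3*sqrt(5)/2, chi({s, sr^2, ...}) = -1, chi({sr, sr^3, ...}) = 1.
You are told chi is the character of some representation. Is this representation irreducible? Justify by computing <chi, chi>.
Not irreducible (reducible): <chi, chi> = 10 > 1.

Argument: <chi, chi> = (1/|G|) sum_C |C| * |chi(C)|^2 = (1/20)[1*|9|^2 + 1*|-1|^2 + 2*|-7/2 - sqrt(5)/2|^2 + 2*|3/2 + 3*sqrt(5)/2|^2 + 2*|-7/2 + sqrt(5)/2|^2 + 2*|3/2 - 3*sqrt(5)/2|^2 + 5*|-1|^2 + 5*|1|^2]
  = (1/20)[(81) + (1) + (7*sqrt(5) + 27) + (9*sqrt(5) + 27) + (27 - 7*sqrt(5)) + (27 - 9*sqrt(5)) + (5) + (5)] = 200/20 = 10.
A character is irreducible iff <chi, chi> = 1, so this representation is reducible.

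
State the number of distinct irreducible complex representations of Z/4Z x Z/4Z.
16

Reasoning: The number of irreducible complex representations of a finite group equals its number of conjugacy classes. Z/4Z x Z/4Z is abelian of order 16, so every element is its own conjugacy class: 16 classes, so Z/4Z x Z/4Z (order 16) has exactly 16 irreducible complex representations.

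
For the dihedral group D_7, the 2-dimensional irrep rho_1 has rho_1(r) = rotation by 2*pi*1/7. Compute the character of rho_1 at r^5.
chi_{rho_1}(r^5) = 2*cos(2*pi*1*5/7) = -2*cos(3*pi/7)

Solution. rho_1(r^5) is rotation by angle 2*pi*1*5/7, whose trace is 2*cos(2*pi*1*5/7) = -2*cos(3*pi/7).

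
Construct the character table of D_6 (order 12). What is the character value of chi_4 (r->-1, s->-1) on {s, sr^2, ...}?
Conjugacy classes: {e} of size 1, {r^3} of size 1, {r^1, r^5} of size 2, {r^2, r^4} of size 2, {s, sr^2, ...} of size 3, {sr, sr^3, ...} of size 3.
Character table:
  irrep \ class              {e} (size 1)  {r^3} (size 1)  {r^1, r^5} (size 2)  {r^2, r^4} (size 2)  {s, sr^2, ...} (size 3)  {sr, sr^3, ...} (size 3)
  chi_1 (triv)               1             1               1                    1                    1                        1                       
  chi_2 (sign: r->1, s->-1)  1             1               1                    1                    -1                       -1                      
  chi_3 (r->-1, s->1)        1             -1              -1                   1                    1                        -1                      
  chi_4 (r->-1, s->-1)       1             -1              -1                   1                    -1                       1                       
  chi_5 (2d, j=1)            2             -2              1                    -1                   0                        0                       
  chi_6 (2d, j=2)            2             2               -1                   -1                   0                        0                       

Spot check: chi_4 (r->-1, s->-1) on {s, sr^2, ...} = -1.

Details: D_6 has order 2*6 = 12 with 6 conjugacy classes, hence 6 irreducibles. Sum of squared dims 1 + 1 + 1 + 1 + 4 + 4 = 12 = |G|. Linear characters come from the abelianisation; the 2-dimensional irreps have character r^k -> 2*cos(2*pi*j*k/6), reflections -> 0.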